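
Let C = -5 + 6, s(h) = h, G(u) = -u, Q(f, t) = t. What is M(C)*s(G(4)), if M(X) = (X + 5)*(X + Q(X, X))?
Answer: -48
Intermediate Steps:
C = 1
M(X) = 2*X*(5 + X) (M(X) = (X + 5)*(X + X) = (5 + X)*(2*X) = 2*X*(5 + X))
M(C)*s(G(4)) = (2*1*(5 + 1))*(-1*4) = (2*1*6)*(-4) = 12*(-4) = -48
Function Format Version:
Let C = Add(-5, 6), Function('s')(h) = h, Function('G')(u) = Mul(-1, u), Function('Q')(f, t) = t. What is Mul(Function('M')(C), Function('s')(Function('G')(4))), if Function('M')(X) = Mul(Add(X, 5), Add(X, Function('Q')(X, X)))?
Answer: -48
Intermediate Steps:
C = 1
Function('M')(X) = Mul(2, X, Add(5, X)) (Function('M')(X) = Mul(Add(X, 5), Add(X, X)) = Mul(Add(5, X), Mul(2, X)) = Mul(2, X, Add(5, X)))
Mul(Function('M')(C), Function('s')(Function('G')(4))) = Mul(Mul(2, 1, Add(5, 1)), Mul(-1, 4)) = Mul(Mul(2, 1, 6), -4) = Mul(12, -4) = -48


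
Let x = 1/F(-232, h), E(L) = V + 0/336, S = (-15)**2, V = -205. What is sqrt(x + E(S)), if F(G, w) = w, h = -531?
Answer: 2*I*sqrt(1605626)/177 ≈ 14.318*I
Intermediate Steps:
S = 225
E(L) = -205 (E(L) = -205 + 0/336 = -205 + 0*(1/336) = -205 + 0 = -205)
x = -1/531 (x = 1/(-531) = -1/531 ≈ -0.0018832)
sqrt(x + E(S)) = sqrt(-1/531 - 205) = sqrt(-108856/531) = 2*I*sqrt(1605626)/177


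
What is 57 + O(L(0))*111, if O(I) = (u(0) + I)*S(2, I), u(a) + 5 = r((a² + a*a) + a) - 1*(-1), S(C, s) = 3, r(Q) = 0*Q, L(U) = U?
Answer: -1275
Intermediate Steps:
r(Q) = 0
u(a) = -4 (u(a) = -5 + (0 - 1*(-1)) = -5 + (0 + 1) = -5 + 1 = -4)
O(I) = -12 + 3*I (O(I) = (-4 + I)*3 = -12 + 3*I)
57 + O(L(0))*111 = 57 + (-12 + 3*0)*111 = 57 + (-12 + 0)*111 = 57 - 12*111 = 57 - 1332 = -1275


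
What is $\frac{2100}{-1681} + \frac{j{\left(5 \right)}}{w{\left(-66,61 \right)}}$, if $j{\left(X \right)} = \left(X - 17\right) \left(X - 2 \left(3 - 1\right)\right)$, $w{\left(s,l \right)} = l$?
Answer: $- \frac{148272}{102541} \approx -1.446$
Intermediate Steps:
$j{\left(X \right)} = \left(-17 + X\right) \left(-4 + X\right)$ ($j{\left(X \right)} = \left(-17 + X\right) \left(X - 4\right) = \left(-17 + X\right) \left(-4 + X\right)$)
$\frac{2100}{-1681} + \frac{j{\left(5 \right)}}{w{\left(-66,61 \right)}} = \frac{2100}{-1681} + \frac{68 + 5^{2} - 105}{61} = 2100 \left(- \frac{1}{1681}\right) + \left(68 + 25 - 105\right) \frac{1}{61} = - \frac{2100}{1681} - \frac{12}{61} = - \frac{148272}{102541}$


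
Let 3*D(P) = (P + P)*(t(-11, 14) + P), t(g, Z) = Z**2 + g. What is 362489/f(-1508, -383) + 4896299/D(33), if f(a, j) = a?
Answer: 352820103/452023 ≈ 780.54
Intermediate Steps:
t(g, Z) = g + Z**2
D(P) = 2*P*(185 + P)/3 (D(P) = ((P + P)*((-11 + 14**2) + P))/3 = ((2*P)*((-11 + 196) + P))/3 = ((2*P)*(185 + P))/3 = (2*P*(185 + P))/3 = 2*P*(185 + P)/3)
362489/f(-1508, -383) + 4896299/D(33) = 362489/(-1508) + 4896299/(((2/3)*33*(185 + 33))) = 362489*(-1/1508) + 4896299/(((2/3)*33*218)) = -362489/1508 + 4896299/4796 = 352820103/452023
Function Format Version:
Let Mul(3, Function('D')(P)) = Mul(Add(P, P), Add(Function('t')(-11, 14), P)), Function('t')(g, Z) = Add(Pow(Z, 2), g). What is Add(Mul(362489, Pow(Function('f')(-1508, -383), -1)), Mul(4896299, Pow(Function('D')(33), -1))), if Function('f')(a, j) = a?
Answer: Rational(352820103, 452023) ≈ 780.54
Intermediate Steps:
Function('t')(g, Z) = Add(g, Pow(Z, 2))
Function('D')(P) = Mul(Rational(2, 3), P, Add(185, P)) (Function('D')(P) = Mul(Rational(1, 3), Mul(Add(P, P), Add(Add(-11, Pow(14, 2)), P))) = Mul(Rational(1, 3), Mul(Mul(2, P), Add(Add(-11, 196), P))) = Mul(Rational(1, 3), Mul(Mul(2, P), Add(185, P))) = Mul(Rational(1, 3), Mul(2, P, Add(185, P))) = Mul(Rational(2, 3), P, Add(185, P)))
Add(Mul(362489, Pow(Function('f')(-1508, -383), -1)), Mul(4896299, Pow(Function('D')(33), -1))) = Add(Mul(362489, Pow(-1508, -1)), Mul(4896299, Pow(Mul(Rational(2, 3), 33, Add(185, 33)), -1))) = Add(Mul(362489, Rational(-1, 1508)), Mul(4896299, Pow(Mul(Rational(2, 3), 33, 218), -1))) = Add(Rational(-362489, 1508), Mul(4896299, Pow(4796, -1))) = Add(Rational(-362489, 1508), Mul(4896299, Rational(1, 4796))) = Add(Rational(-362489, 1508), Rational(4896299, 4796)) = Rational(352820103, 452023)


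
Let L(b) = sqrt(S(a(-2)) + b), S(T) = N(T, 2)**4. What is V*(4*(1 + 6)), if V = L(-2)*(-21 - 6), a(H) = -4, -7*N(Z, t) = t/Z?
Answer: -27*I*sqrt(76831)/7 ≈ -1069.1*I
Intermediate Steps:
N(Z, t) = -t/(7*Z)
S(T) = 16/(2401*T**4) (S(T) = (-1/7*2/T)**4 = (-2/(7*T))**4 = 16/(2401*T**4))
L(b) = sqrt(1/38416 + b) (L(b) = sqrt((16/2401)/(-4)**4 + b) = sqrt((16/2401)*(1/256) + b) = sqrt(1/38416 + b))
V = -27*I*sqrt(76831)/196 (V = (sqrt(1 + 38416*(-2))/196)*(-21 - 6) = (sqrt(1 - 76832)/196)*(-27) = (sqrt(-76831)/196)*(-27) = ((I*sqrt(76831))/196)*(-27) = (I*sqrt(76831)/196)*(-27) = -27*I*sqrt(76831)/196 ≈ -38.184*I)
V*(4*(1 + 6)) = (-27*I*sqrt(76831)/196)*(4*(1 + 6)) = (-27*I*sqrt(76831)/196)*(4*7) = -27*I*sqrt(76831)/196*28 = -27*I*sqrt(76831)/7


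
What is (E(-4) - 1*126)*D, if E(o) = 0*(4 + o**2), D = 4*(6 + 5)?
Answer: -5544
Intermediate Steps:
D = 44 (D = 4*11 = 44)
E(o) = 0
(E(-4) - 1*126)*D = (0 - 1*126)*44 = (0 - 126)*44 = -126*44 = -5544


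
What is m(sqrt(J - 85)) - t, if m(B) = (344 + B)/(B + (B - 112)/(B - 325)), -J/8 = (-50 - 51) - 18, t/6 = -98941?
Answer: 4881081489095/8222197 + 55525009*sqrt(3)/8222197 ≈ 5.9366e+5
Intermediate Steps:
t = -593646 (t = 6*(-98941) = -593646)
J = 952 (J = -8*((-50 - 51) - 18) = -8*(-101 - 18) = -8*(-119) = 952)
m(B) = (344 + B)/(B + (-112 + B)/(-325 + B))
m(sqrt(J - 85)) - t = (111800 - (sqrt(952 - 85))**2 - 19*sqrt(952 - 85))/(112 - (sqrt(952 - 85))**2 + 324*sqrt(952 - 85)) - 1*(-593646) = (111800 - (sqrt(867))**2 - 323*sqrt(3))/(112 - (sqrt(867))**2 + 324*sqrt(867)) + 593646 = (111800 - (17*sqrt(3))**2 - 323*sqrt(3))/(112 - (17*sqrt(3))**2 + 324*(17*sqrt(3))) + 593646 = (111800 - 1*867 - 323*sqrt(3))/(112 - 1*867 + 5508*sqrt(3)) + 593646 = (111800 - 867 - 323*sqrt(3))/(112 - 867 + 5508*sqrt(3)) + 593646 = (110933 - 323*sqrt(3))/(-755 + 5508*sqrt(3)) + 593646 = 593646 + (110933 - 323*sqrt(3))/(-755 + 5508*sqrt(3))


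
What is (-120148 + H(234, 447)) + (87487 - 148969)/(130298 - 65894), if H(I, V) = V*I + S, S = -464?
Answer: -171904523/10734 ≈ -16015.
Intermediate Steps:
H(I, V) = -464 + I*V (H(I, V) = V*I - 464 = I*V - 464 = -464 + I*V)
(-120148 + H(234, 447)) + (87487 - 148969)/(130298 - 65894) = (-120148 + (-464 + 234*447)) + (87487 - 148969)/(130298 - 65894) = (-120148 + (-464 + 104598)) - 61482/64404 = (-120148 + 104134) - 61482*1/64404 = -16014 - 10247/10734 = -171904523/10734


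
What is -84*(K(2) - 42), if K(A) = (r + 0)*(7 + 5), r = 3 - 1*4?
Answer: 4536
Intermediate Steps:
r = -1 (r = 3 - 4 = -1)
K(A) = -12 (K(A) = (-1 + 0)*(7 + 5) = -1*12 = -12)
-84*(K(2) - 42) = -84*(-12 - 42) = -84*(-54) = 4536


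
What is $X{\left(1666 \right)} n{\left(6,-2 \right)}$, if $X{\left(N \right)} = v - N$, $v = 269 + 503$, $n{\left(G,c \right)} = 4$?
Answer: $-3576$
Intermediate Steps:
$v = 772$
$X{\left(N \right)} = 772 - N$
$X{\left(1666 \right)} n{\left(6,-2 \right)} = \left(772 - 1666\right) 4 = \left(-894\right) 4 = -3576$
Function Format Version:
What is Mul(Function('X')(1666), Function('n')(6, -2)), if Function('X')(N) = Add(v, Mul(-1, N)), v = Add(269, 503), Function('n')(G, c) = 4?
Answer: -3576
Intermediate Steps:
v = 772
Function('X')(N) = Add(772, Mul(-1, N))
Mul(Function('X')(1666), Function('n')(6, -2)) = Mul(Add(772, Mul(-1, 1666)), 4) = Mul(Add(772, -1666), 4) = Mul(-894, 4) = -3576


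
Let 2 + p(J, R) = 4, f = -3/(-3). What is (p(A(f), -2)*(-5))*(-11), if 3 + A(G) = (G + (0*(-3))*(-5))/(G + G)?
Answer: 110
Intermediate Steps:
f = 1 (f = -3*(-1/3) = 1)
A(G) = -5/2 (A(G) = -3 + (G + (0*(-3))*(-5))/(G + G) = -3 + (G + 0*(-5))/((2*G)) = -3 + (G + 0)*(1/(2*G)) = -3 + G*(1/(2*G)) = -3 + 1/2 = -5/2)
p(J, R) = 2 (p(J, R) = -2 + 4 = 2)
(p(A(f), -2)*(-5))*(-11) = (2*(-5))*(-11) = -10*(-11) = 110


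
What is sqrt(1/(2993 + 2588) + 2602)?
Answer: sqrt(81045959303)/5581 ≈ 51.010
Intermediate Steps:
sqrt(1/(2993 + 2588) + 2602) = sqrt(1/5581 + 2602) = sqrt(14521763/5581) = sqrt(81045959303)/5581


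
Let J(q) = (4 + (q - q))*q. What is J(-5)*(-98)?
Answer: 1960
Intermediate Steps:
J(q) = 4*q (J(q) = (4 + 0)*q = 4*q)
J(-5)*(-98) = (4*(-5))*(-98) = -20*(-98) = 1960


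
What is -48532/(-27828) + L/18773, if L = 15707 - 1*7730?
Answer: 283268798/130603761 ≈ 2.1689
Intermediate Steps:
L = 7977 (L = 15707 - 7730 = 7977)
-48532/(-27828) + L/18773 = -48532/(-27828) + 7977/18773 = -48532*(-1/27828) + 7977*(1/18773) = 12133/6957 + 7977/18773 = 283268798/130603761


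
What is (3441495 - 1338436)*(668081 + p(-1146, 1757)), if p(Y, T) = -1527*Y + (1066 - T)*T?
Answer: 2531948440224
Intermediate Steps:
p(Y, T) = -1527*Y + T*(1066 - T)
(3441495 - 1338436)*(668081 + p(-1146, 1757)) = (3441495 - 1338436)*(668081 + (-1*1757² - 1527*(-1146) + 1066*1757)) = 2103059*(668081 + (-1*3087049 + 1749942 + 1872962)) = 2103059*(668081 + (-3087049 + 1749942 + 1872962)) = 2103059*(668081 + 535855) = 2103059*1203936 = 2531948440224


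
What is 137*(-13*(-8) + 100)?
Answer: 27948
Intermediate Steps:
137*(-13*(-8) + 100) = 137*(104 + 100) = 137*204 = 27948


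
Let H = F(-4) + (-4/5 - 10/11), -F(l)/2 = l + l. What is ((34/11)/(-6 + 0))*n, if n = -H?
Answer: 4454/605 ≈ 7.3620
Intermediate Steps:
F(l) = -4*l (F(l) = -2*(l + l) = -4*l)
H = 786/55 (H = -4*(-4) + (-4/5 - 10/11) = 16 + (-4*⅕ - 10*1/11) = 16 + (-⅘ - 10/11) = 16 - 94/55 = 786/55 ≈ 14.291)
n = -786/55 (n = -1*786/55 = -786/55 ≈ -14.291)
((34/11)/(-6 + 0))*n = ((34/11)/(-6 + 0))*(-786/55) = ((34*(1/11))/(-6))*(-786/55) = ((34/11)*(-⅙))*(-786/55) = -17/33*(-786/55) = 4454/605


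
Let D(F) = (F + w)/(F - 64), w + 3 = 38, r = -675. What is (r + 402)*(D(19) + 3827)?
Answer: -5222217/5 ≈ -1.0444e+6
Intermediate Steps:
w = 35 (w = -3 + 38 = 35)
D(F) = (35 + F)/(-64 + F) (D(F) = (F + 35)/(F - 64) = (35 + F)/(-64 + F))
(r + 402)*(D(19) + 3827) = (-675 + 402)*((35 + 19)/(-64 + 19) + 3827) = -273*(54/(-45) + 3827) = -273*(-1/45*54 + 3827) = -273*(-6/5 + 3827) = -273*19129/5 = -5222217/5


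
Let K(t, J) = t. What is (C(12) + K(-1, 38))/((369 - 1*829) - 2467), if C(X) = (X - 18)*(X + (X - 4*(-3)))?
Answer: 217/2927 ≈ 0.074137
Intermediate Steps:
C(X) = (-18 + X)*(12 + 2*X) (C(X) = (-18 + X)*(X + (X + 12)) = (-18 + X)*(X + (12 + X)) = (-18 + X)*(12 + 2*X))
(C(12) + K(-1, 38))/((369 - 1*829) - 2467) = ((-216 - 24*12 + 2*12²) - 1)/((369 - 1*829) - 2467) = ((-216 - 288 + 2*144) - 1)/((369 - 829) - 2467) = ((-216 - 288 + 288) - 1)/(-460 - 2467) = (-216 - 1)/(-2927) = -217*(-1/2927) = 217/2927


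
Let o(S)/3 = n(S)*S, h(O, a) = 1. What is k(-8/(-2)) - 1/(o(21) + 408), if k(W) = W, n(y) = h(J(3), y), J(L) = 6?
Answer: 1883/471 ≈ 3.9979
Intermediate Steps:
n(y) = 1
o(S) = 3*S (o(S) = 3*(1*S) = 3*S)
k(-8/(-2)) - 1/(o(21) + 408) = -8/(-2) - 1/(3*21 + 408) = -8*(-½) - 1/(63 + 408) = 4 - 1/471 = 1883/471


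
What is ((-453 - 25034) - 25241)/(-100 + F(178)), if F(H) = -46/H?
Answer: 4514792/8923 ≈ 505.97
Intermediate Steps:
((-453 - 25034) - 25241)/(-100 + F(178)) = ((-453 - 25034) - 25241)/(-100 - 46/178) = (-25487 - 25241)/(-100 - 46*1/178) = -50728/(-100 - 23/89) = -50728/(-8923/89) = -50728*(-89/8923) = 4514792/8923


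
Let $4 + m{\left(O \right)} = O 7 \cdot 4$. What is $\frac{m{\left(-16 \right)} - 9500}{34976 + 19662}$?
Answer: $- \frac{4976}{27319} \approx -0.18214$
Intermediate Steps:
$m{\left(O \right)} = -4 + 28 O$ ($m{\left(O \right)} = -4 + O 7 \cdot 4 = -4 + 7 O 4 = -4 + 28 O$)
$\frac{m{\left(-16 \right)} - 9500}{34976 + 19662} = \frac{\left(-4 + 28 \left(-16\right)\right) - 9500}{34976 + 19662} = \frac{\left(-4 - 448\right) - 9500}{54638} = \left(-452 - 9500\right) \frac{1}{54638} = \left(-9952\right) \frac{1}{54638} = - \frac{4976}{27319}$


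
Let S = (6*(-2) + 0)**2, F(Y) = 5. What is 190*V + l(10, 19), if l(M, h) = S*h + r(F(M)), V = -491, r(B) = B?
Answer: -90549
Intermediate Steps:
S = 144 (S = (-12 + 0)**2 = (-12)**2 = 144)
l(M, h) = 5 + 144*h (l(M, h) = 144*h + 5 = 5 + 144*h)
190*V + l(10, 19) = 190*(-491) + (5 + 144*19) = -93290 + (5 + 2736) = -93290 + 2741 = -90549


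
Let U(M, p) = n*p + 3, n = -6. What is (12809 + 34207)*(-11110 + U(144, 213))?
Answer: -582293160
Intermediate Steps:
U(M, p) = 3 - 6*p (U(M, p) = -6*p + 3 = 3 - 6*p)
(12809 + 34207)*(-11110 + U(144, 213)) = (12809 + 34207)*(-11110 + (3 - 6*213)) = 47016*(-11110 + (3 - 1278)) = 47016*(-11110 - 1275) = 47016*(-12385) = -582293160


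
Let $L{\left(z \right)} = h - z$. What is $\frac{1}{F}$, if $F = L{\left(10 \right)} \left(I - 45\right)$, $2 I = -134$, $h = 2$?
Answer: $\frac{1}{896} \approx 0.0011161$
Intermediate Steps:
$L{\left(z \right)} = 2 - z$
$I = -67$ ($I = \frac{1}{2} \left(-134\right) = -67$)
$F = 896$ ($F = \left(2 - 10\right) \left(-67 - 45\right) = \left(2 - 10\right) \left(-112\right) = \left(-8\right) \left(-112\right) = 896$)
$\frac{1}{F} = \frac{1}{896}$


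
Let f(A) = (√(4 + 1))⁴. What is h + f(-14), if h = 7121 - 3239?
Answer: 3907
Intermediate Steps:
h = 3882
f(A) = 25 (f(A) = (√5)⁴ = 25)
h + f(-14) = 3882 + 25 = 3907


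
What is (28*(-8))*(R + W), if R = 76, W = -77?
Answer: 224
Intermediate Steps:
(28*(-8))*(R + W) = (28*(-8))*(76 - 77) = -224*(-1) = 224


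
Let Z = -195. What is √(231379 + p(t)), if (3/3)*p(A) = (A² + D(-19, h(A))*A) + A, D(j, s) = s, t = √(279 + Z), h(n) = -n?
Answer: √(231379 + 2*√21) ≈ 481.03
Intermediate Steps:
t = 2*√21 (t = √(279 - 195) = √84 = 2*√21 ≈ 9.1651)
p(A) = A (p(A) = (A² + (-A)*A) + A = (A² - A²) + A = 0 + A = A)
√(231379 + p(t)) = √(231379 + 2*√21)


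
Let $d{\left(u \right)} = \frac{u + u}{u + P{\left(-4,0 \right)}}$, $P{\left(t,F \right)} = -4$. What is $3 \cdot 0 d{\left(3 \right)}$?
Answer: $0$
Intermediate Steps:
$d{\left(u \right)} = \frac{2 u}{-4 + u}$ ($d{\left(u \right)} = \frac{u + u}{u - 4} = \frac{2 u}{-4 + u}$)
$3 \cdot 0 d{\left(3 \right)} = 3 \cdot 0 \cdot 2 \cdot 3 \frac{1}{-4 + 3} = 0 \cdot 2 \cdot 3 \frac{1}{-1} = 0 \cdot 2 \cdot 3 \left(-1\right) = 0 \left(-6\right) = 0$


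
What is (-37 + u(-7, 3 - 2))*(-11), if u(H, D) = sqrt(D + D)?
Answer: 407 - 11*sqrt(2) ≈ 391.44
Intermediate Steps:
u(H, D) = sqrt(2)*sqrt(D) (u(H, D) = sqrt(2*D) = sqrt(2)*sqrt(D))
(-37 + u(-7, 3 - 2))*(-11) = (-37 + sqrt(2)*sqrt(3 - 2))*(-11) = (-37 + sqrt(2)*sqrt(1))*(-11) = (-37 + sqrt(2)*1)*(-11) = (-37 + sqrt(2))*(-11) = 407 - 11*sqrt(2)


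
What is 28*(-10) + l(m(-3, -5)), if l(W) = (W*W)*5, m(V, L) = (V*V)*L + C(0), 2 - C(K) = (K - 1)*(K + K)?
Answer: 8965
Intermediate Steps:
C(K) = 2 - 2*K*(-1 + K) (C(K) = 2 - (K - 1)*(K + K) = 2 - (-1 + K)*2*K = 2 - 2*K*(-1 + K))
m(V, L) = 2 + L*V**2 (m(V, L) = (V*V)*L + (2 - 2*0**2 + 2*0) = V**2*L + (2 - 2*0 + 0) = L*V**2 + (2 + 0 + 0) = L*V**2 + 2 = 2 + L*V**2)
l(W) = 5*W**2 (l(W) = W**2*5 = 5*W**2)
28*(-10) + l(m(-3, -5)) = 28*(-10) + 5*(2 - 5*(-3)**2)**2 = -280 + 5*(2 - 5*9)**2 = -280 + 5*(2 - 45)**2 = -280 + 5*(-43)**2 = -280 + 5*1849 = -280 + 9245 = 8965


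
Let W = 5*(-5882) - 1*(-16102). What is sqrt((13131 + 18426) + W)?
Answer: sqrt(18249) ≈ 135.09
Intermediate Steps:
W = -13308 (W = -29410 + 16102 = -13308)
sqrt((13131 + 18426) + W) = sqrt((13131 + 18426) - 13308) = sqrt(31557 - 13308) = sqrt(18249)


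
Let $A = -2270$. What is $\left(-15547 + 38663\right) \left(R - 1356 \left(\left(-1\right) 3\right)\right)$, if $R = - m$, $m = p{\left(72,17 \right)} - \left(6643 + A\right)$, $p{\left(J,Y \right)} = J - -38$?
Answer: $192579396$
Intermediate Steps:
$p{\left(J,Y \right)} = 38 + J$ ($p{\left(J,Y \right)} = J + 38 = 38 + J$)
$m = -4263$ ($m = \left(38 + 72\right) - \left(6643 - 2270\right) = 110 - 4373 = -4263$)
$R = 4263$ ($R = \left(-1\right) \left(-4263\right) = 4263$)
$\left(-15547 + 38663\right) \left(R - 1356 \left(\left(-1\right) 3\right)\right) = \left(-15547 + 38663\right) \left(4263 - 1356 \left(\left(-1\right) 3\right)\right) = 23116 \left(4263 - -4068\right) = 23116 \left(4263 + 4068\right) = 23116 \cdot 8331 = 192579396$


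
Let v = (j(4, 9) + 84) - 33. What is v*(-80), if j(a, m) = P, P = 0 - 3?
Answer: -3840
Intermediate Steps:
P = -3
j(a, m) = -3
v = 48 (v = (-3 + 84) - 33 = 81 - 33 = 48)
v*(-80) = 48*(-80) = -3840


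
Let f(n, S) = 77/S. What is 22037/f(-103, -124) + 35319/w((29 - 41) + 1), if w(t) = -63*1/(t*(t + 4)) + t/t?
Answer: 24450017/154 ≈ 1.5877e+5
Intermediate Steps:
w(t) = 1 - 63/(t*(4 + t)) (w(t) = -63*1/(t*(4 + t)) + 1 = -63/(t*(4 + t)) + 1 = 1 - 63/(t*(4 + t)))
22037/f(-103, -124) + 35319/w((29 - 41) + 1) = 22037/((77/(-124))) + 35319/(((-63 + ((29 - 41) + 1)² + 4*((29 - 41) + 1))/(((29 - 41) + 1)*(4 + ((29 - 41) + 1))))) = 22037/((77*(-1/124))) + 35319/(((-63 + (-12 + 1)² + 4*(-12 + 1))/((-12 + 1)*(4 + (-12 + 1))))) = 22037/(-77/124) + 35319/(((-63 + (-11)² + 4*(-11))/((-11)*(4 - 11)))) = 22037*(-124/77) + 35319/((-1/11*(-63 + 121 - 44)/(-7))) = -2732588/77 + 35319/((-1/11*(-⅐)*14)) = -2732588/77 + 35319/(2/11) = -2732588/77 + 35319*(11/2) = -2732588/77 + 388509/2 = 24450017/154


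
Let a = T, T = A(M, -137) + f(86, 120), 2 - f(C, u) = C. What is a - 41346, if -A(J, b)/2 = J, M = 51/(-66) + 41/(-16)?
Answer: -3645253/88 ≈ -41423.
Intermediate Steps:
f(C, u) = 2 - C
M = -587/176 (M = 51*(-1/66) + 41*(-1/16) = -17/22 - 41/16 = -587/176 ≈ -3.3352)
A(J, b) = -2*J
T = -6805/88 (T = -2*(-587/176) + (2 - 1*86) = 587/88 + (2 - 86) = 587/88 - 84 = -6805/88 ≈ -77.330)
a = -6805/88 ≈ -77.330
a - 41346 = -6805/88 - 41346 = -3645253/88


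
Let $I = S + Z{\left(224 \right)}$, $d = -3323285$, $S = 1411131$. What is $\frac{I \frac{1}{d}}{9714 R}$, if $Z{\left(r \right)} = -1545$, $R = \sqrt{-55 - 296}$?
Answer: $\frac{234931 i \sqrt{39}}{629506614555} \approx 2.3306 \cdot 10^{-6} i$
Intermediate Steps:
$R = 3 i \sqrt{39}$ ($R = \sqrt{-351} = 3 i \sqrt{39} \approx 18.735 i$)
$I = 1409586$ ($I = 1411131 - 1545 = 1409586$)
$\frac{I \frac{1}{d}}{9714 R} = \frac{1409586 \frac{1}{-3323285}}{9714 \cdot 3 i \sqrt{39}} = \frac{1409586 \left(- \frac{1}{3323285}\right)}{29142 i \sqrt{39}} = - \frac{1409586 \left(- \frac{i \sqrt{39}}{1136538}\right)}{3323285} = \frac{234931 i \sqrt{39}}{629506614555}$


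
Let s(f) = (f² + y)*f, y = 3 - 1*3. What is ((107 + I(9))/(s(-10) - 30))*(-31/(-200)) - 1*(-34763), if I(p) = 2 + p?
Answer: 3580587171/103000 ≈ 34763.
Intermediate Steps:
y = 0 (y = 3 - 3 = 0)
s(f) = f³ (s(f) = (f² + 0)*f = f²*f = f³)
((107 + I(9))/(s(-10) - 30))*(-31/(-200)) - 1*(-34763) = ((107 + (2 + 9))/((-10)³ - 30))*(-31/(-200)) - 1*(-34763) = ((107 + 11)/(-1000 - 30))*(-31*(-1/200)) + 34763 = (118/(-1030))*(31/200) + 34763 = (118*(-1/1030))*(31/200) + 34763 = -59/515*31/200 + 34763 = -1829/103000 + 34763 = 3580587171/103000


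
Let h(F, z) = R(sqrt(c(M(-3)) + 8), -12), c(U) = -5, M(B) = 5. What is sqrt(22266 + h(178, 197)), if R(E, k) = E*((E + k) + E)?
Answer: 2*sqrt(5568 - 3*sqrt(3)) ≈ 149.17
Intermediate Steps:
R(E, k) = E*(k + 2*E)
h(F, z) = sqrt(3)*(-12 + 2*sqrt(3)) (h(F, z) = sqrt(-5 + 8)*(-12 + 2*sqrt(-5 + 8)) = sqrt(3)*(-12 + 2*sqrt(3)))
sqrt(22266 + h(178, 197)) = sqrt(22266 + (6 - 12*sqrt(3))) = sqrt(22272 - 12*sqrt(3))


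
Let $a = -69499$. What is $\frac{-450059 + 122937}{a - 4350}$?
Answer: $\frac{327122}{73849} \approx 4.4296$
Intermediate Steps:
$\frac{-450059 + 122937}{a - 4350} = \frac{-450059 + 122937}{-69499 - 4350} = - \frac{327122}{-73849} = \left(-327122\right) \left(- \frac{1}{73849}\right) = \frac{327122}{73849}$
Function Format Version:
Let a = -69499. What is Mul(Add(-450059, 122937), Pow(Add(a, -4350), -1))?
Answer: Rational(327122, 73849) ≈ 4.4296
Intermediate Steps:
Mul(Add(-450059, 122937), Pow(Add(a, -4350), -1)) = Mul(Add(-450059, 122937), Pow(Add(-69499, -4350), -1)) = Mul(-327122, Pow(-73849, -1)) = Mul(-327122, Rational(-1, 73849)) = Rational(327122, 73849)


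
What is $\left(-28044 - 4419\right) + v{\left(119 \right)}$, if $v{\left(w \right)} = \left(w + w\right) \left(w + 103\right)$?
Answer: $20373$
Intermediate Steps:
$v{\left(w \right)} = 2 w \left(103 + w\right)$
$\left(-28044 - 4419\right) + v{\left(119 \right)} = \left(-28044 - 4419\right) + 2 \cdot 119 \left(103 + 119\right) = -32463 + 2 \cdot 119 \cdot 222 = -32463 + 52836 = 20373$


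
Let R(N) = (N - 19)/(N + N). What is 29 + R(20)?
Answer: 1161/40 ≈ 29.025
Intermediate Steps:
R(N) = (-19 + N)/(2*N) (R(N) = (-19 + N)/((2*N)) = (-19 + N)*(1/(2*N)) = (-19 + N)/(2*N))
29 + R(20) = 29 + (½)*(-19 + 20)/20 = 29 + (½)*(1/20)*1 = 29 + 1/40 = 1161/40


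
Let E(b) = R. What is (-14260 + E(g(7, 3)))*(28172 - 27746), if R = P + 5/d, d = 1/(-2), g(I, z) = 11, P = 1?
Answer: -6078594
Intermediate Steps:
d = -½ ≈ -0.50000
R = -9 (R = 1 + 5/(-½) = 1 + 5*(-2) = 1 - 10 = -9)
E(b) = -9
(-14260 + E(g(7, 3)))*(28172 - 27746) = (-14260 - 9)*(28172 - 27746) = -14269*426 = -6078594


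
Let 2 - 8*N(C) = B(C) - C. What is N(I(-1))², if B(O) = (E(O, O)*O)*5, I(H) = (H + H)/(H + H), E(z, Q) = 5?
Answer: 121/16 ≈ 7.5625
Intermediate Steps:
I(H) = 1 (I(H) = (2*H)/((2*H)) = (2*H)*(1/(2*H)) = 1)
B(O) = 25*O (B(O) = (5*O)*5 = 25*O)
N(C) = ¼ - 3*C (N(C) = ¼ - (25*C - C)/8 = ¼ - 3*C)
N(I(-1))² = (¼ - 3*1)² = (¼ - 3)² = (-11/4)² = 121/16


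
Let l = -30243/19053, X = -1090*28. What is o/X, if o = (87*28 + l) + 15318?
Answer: -112745573/193832520 ≈ -0.58167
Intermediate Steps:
X = -30520
l = -10081/6351 (l = -30243*1/19053 = -10081/6351 ≈ -1.5873)
o = 112745573/6351 (o = (87*28 - 10081/6351) + 15318 = (2436 - 10081/6351) + 15318 = 15460955/6351 + 15318 = 112745573/6351 ≈ 17752.)
o/X = (112745573/6351)/(-30520) = (112745573/6351)*(-1/30520) = -112745573/193832520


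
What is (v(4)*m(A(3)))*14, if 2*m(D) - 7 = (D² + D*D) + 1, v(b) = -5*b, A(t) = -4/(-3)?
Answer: -14560/9 ≈ -1617.8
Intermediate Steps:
A(t) = 4/3 (A(t) = -4*(-⅓) = 4/3)
m(D) = 4 + D² (m(D) = 7/2 + ((D² + D*D) + 1)/2 = 7/2 + ((D² + D²) + 1)/2 = 7/2 + (2*D² + 1)/2 = 7/2 + (1 + 2*D²)/2 = 7/2 + (½ + D²) = 4 + D²)
(v(4)*m(A(3)))*14 = ((-5*4)*(4 + (4/3)²))*14 = -20*(4 + 16/9)*14 = -20*52/9*14 = -1040/9*14 = -14560/9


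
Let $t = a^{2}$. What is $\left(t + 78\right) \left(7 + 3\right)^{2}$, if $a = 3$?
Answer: $8700$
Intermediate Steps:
$t = 9$ ($t = 3^{2} = 9$)
$\left(t + 78\right) \left(7 + 3\right)^{2} = \left(9 + 78\right) \left(7 + 3\right)^{2} = 87 \cdot 10^{2} = 87 \cdot 100 = 8700$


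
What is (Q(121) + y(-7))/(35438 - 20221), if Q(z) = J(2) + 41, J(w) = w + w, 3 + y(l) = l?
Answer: 35/15217 ≈ 0.0023001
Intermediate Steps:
y(l) = -3 + l
J(w) = 2*w
Q(z) = 45 (Q(z) = 2*2 + 41 = 4 + 41 = 45)
(Q(121) + y(-7))/(35438 - 20221) = (45 + (-3 - 7))/(35438 - 20221) = (45 - 10)/15217 = 35*(1/15217) = 35/15217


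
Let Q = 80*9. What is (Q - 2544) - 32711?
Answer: -34535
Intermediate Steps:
Q = 720
(Q - 2544) - 32711 = (720 - 2544) - 32711 = -1824 - 32711 = -34535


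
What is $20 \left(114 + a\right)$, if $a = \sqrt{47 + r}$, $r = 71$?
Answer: $2280 + 20 \sqrt{118} \approx 2497.3$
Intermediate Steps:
$a = \sqrt{118}$ ($a = \sqrt{47 + 71} = \sqrt{118} \approx 10.863$)
$20 \left(114 + a\right) = 20 \left(114 + \sqrt{118}\right) = 2280 + 20 \sqrt{118}$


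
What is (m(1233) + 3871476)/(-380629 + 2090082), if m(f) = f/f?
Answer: 3871477/1709453 ≈ 2.2647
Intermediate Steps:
m(f) = 1
(m(1233) + 3871476)/(-380629 + 2090082) = (1 + 3871476)/(-380629 + 2090082) = 3871477/1709453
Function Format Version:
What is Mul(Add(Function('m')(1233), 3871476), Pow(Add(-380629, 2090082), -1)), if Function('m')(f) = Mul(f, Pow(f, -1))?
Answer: Rational(3871477, 1709453) ≈ 2.2647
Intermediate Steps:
Function('m')(f) = 1
Mul(Add(Function('m')(1233), 3871476), Pow(Add(-380629, 2090082), -1)) = Mul(Add(1, 3871476), Pow(Add(-380629, 2090082), -1)) = Mul(3871477, Pow(1709453, -1)) = Mul(3871477, Rational(1, 1709453)) = Rational(3871477, 1709453)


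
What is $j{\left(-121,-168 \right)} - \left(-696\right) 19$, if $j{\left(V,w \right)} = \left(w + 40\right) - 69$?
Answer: $13027$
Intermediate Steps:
$j{\left(V,w \right)} = -29 + w$ ($j{\left(V,w \right)} = \left(40 + w\right) - 69 = -29 + w$)
$j{\left(-121,-168 \right)} - \left(-696\right) 19 = \left(-29 - 168\right) - \left(-696\right) 19 = -197 - -13224 = -197 + 13224 = 13027$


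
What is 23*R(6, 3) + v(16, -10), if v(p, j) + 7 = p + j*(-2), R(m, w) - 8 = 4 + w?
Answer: 374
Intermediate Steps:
R(m, w) = 12 + w (R(m, w) = 8 + (4 + w) = 12 + w)
v(p, j) = -7 + p - 2*j (v(p, j) = -7 + (p + j*(-2)) = -7 + (p - 2*j) = -7 + p - 2*j)
23*R(6, 3) + v(16, -10) = 23*(12 + 3) + (-7 + 16 - 2*(-10)) = 23*15 + (-7 + 16 + 20) = 345 + 29 = 374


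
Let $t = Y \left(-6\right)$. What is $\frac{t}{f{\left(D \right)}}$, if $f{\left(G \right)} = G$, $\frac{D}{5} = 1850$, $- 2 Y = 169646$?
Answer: $\frac{254469}{4625} \approx 55.02$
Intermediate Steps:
$Y = -84823$ ($Y = \left(- \frac{1}{2}\right) 169646 = -84823$)
$D = 9250$ ($D = 5 \cdot 1850 = 9250$)
$t = 508938$ ($t = \left(-84823\right) \left(-6\right) = 508938$)
$\frac{t}{f{\left(D \right)}} = \frac{508938}{9250} = 508938 \cdot \frac{1}{9250} = \frac{254469}{4625}$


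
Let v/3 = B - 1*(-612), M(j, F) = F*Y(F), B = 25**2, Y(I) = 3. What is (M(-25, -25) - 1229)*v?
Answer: -4839144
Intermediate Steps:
B = 625
M(j, F) = 3*F (M(j, F) = F*3 = 3*F)
v = 3711 (v = 3*(625 - 1*(-612)) = 3*(625 + 612) = 3*1237 = 3711)
(M(-25, -25) - 1229)*v = (3*(-25) - 1229)*3711 = (-75 - 1229)*3711 = -1304*3711 = -4839144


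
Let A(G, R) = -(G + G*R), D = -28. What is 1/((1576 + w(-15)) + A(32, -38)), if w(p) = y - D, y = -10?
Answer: 1/2778 ≈ 0.00035997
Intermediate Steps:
A(G, R) = -G - G*R
w(p) = 18 (w(p) = -10 - 1*(-28) = -10 + 28 = 18)
1/((1576 + w(-15)) + A(32, -38)) = 1/((1576 + 18) - 1*32*(1 - 38)) = 1/(1594 - 1*32*(-37)) = 1/(1594 + 1184) = 1/2778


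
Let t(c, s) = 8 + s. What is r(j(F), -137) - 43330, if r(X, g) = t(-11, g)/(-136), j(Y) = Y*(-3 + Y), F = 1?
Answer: -5892751/136 ≈ -43329.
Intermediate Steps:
r(X, g) = -1/17 - g/136 (r(X, g) = (8 + g)/(-136) = (8 + g)*(-1/136) = -1/17 - g/136)
r(j(F), -137) - 43330 = (-1/17 - 1/136*(-137)) - 43330 = (-1/17 + 137/136) - 43330 = 129/136 - 43330 = -5892751/136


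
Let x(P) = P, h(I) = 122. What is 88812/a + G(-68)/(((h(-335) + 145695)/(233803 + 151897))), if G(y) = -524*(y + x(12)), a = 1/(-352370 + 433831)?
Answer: 150707951104292/20831 ≈ 7.2348e+9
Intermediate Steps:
a = 1/81461 ≈ 1.2276e-5
G(y) = -6288 - 524*y (G(y) = -524*(y + 12) = -524*(12 + y) = -6288 - 524*y)
88812/a + G(-68)/(((h(-335) + 145695)/(233803 + 151897))) = 88812/(1/81461) + (-6288 - 524*(-68))/(((122 + 145695)/(233803 + 151897))) = 88812*81461 + (-6288 + 35632)/((145817/385700)) = 7234714332 + 29344/((145817*(1/385700))) = 7234714332 + 29344/(20831/55100) = 7234714332 + 29344*(55100/20831) = 7234714332 + 1616854400/20831 = 150707951104292/20831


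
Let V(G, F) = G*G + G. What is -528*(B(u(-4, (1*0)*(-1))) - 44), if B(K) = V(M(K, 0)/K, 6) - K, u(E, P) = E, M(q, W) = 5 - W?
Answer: 20955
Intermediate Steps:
V(G, F) = G + G² (V(G, F) = G² + G = G + G²)
B(K) = -K + 5*(1 + 5/K)/K (B(K) = ((5 - 1*0)/K)*(1 + (5 - 1*0)/K) - K = ((5 + 0)/K)*(1 + (5 + 0)/K) - K = (5/K)*(1 + 5/K) - K = 5*(1 + 5/K)/K - K = -K + 5*(1 + 5/K)/K)
-528*(B(u(-4, (1*0)*(-1))) - 44) = -528*((-1*(-4) + 5/(-4) + 25/(-4)²) - 44) = -528*((4 + 5*(-¼) + 25*(1/16)) - 44) = -528*((4 - 5/4 + 25/16) - 44) = -528*(69/16 - 44) = -528*(-635/16) = 20955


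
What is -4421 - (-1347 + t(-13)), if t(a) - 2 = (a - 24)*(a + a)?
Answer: -4038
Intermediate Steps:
t(a) = 2 + 2*a*(-24 + a) (t(a) = 2 + (a - 24)*(a + a) = 2 + (-24 + a)*(2*a) = 2 + 2*a*(-24 + a))
-4421 - (-1347 + t(-13)) = -4421 - (-1347 + (2 - 48*(-13) + 2*(-13)²)) = -4421 - (-1347 + (2 + 624 + 2*169)) = -4421 - (-1347 + (2 + 624 + 338)) = -4421 - (-1347 + 964) = -4421 - 1*(-383) = -4421 + 383 = -4038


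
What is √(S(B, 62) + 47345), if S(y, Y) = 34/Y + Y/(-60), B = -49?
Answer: √40948271070/930 ≈ 217.59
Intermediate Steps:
S(y, Y) = 34/Y - Y/60 (S(y, Y) = 34/Y + Y*(-1/60) = 34/Y - Y/60)
√(S(B, 62) + 47345) = √((34/62 - 1/60*62) + 47345) = √((34*(1/62) - 31/30) + 47345) = √((17/31 - 31/30) + 47345) = √(-451/930 + 47345) = √(44030399/930) = √40948271070/930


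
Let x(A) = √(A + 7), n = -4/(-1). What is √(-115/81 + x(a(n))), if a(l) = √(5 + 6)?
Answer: √(-115 + 81*√(7 + √11))/9 ≈ 1.3387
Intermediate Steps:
n = 4 (n = -4*(-1) = 4)
a(l) = √11
x(A) = √(7 + A)
√(-115/81 + x(a(n))) = √(-115/81 + √(7 + √11))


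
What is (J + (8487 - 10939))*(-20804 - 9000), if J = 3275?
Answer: -24528692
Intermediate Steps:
(J + (8487 - 10939))*(-20804 - 9000) = (3275 + (8487 - 10939))*(-20804 - 9000) = (3275 - 2452)*(-29804) = 823*(-29804) = -24528692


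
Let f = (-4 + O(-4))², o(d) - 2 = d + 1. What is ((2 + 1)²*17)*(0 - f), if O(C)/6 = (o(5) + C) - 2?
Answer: -9792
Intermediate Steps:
o(d) = 3 + d (o(d) = 2 + (d + 1) = 2 + (1 + d) = 3 + d)
O(C) = 36 + 6*C (O(C) = 6*(((3 + 5) + C) - 2) = 6*((8 + C) - 2) = 6*(6 + C) = 36 + 6*C)
f = 64 (f = (-4 + (36 + 6*(-4)))² = (-4 + (36 - 24))² = (-4 + 12)² = 8² = 64)
((2 + 1)²*17)*(0 - f) = ((2 + 1)²*17)*(0 - 1*64) = (3²*17)*(0 - 64) = (9*17)*(-64) = 153*(-64) = -9792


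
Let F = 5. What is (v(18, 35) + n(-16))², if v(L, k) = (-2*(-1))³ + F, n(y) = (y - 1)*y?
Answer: 81225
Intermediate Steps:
n(y) = y*(-1 + y) (n(y) = (-1 + y)*y = y*(-1 + y))
v(L, k) = 13 (v(L, k) = (-2*(-1))³ + 5 = 2³ + 5 = 8 + 5 = 13)
(v(18, 35) + n(-16))² = (13 - 16*(-1 - 16))² = (13 - 16*(-17))² = (13 + 272)² = 285² = 81225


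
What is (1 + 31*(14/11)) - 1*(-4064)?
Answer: 45149/11 ≈ 4104.5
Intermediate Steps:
(1 + 31*(14/11)) - 1*(-4064) = (1 + 31*(14*(1/11))) + 4064 = (1 + 31*(14/11)) + 4064 = (1 + 434/11) + 4064 = 445/11 + 4064 = 45149/11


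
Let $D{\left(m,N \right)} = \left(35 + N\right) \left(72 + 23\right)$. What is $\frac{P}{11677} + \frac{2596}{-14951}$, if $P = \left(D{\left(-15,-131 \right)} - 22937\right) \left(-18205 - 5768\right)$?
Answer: $\frac{11489849980919}{174582827} \approx 65813.0$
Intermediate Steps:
$D{\left(m,N \right)} = 3325 + 95 N$ ($D{\left(m,N \right)} = \left(35 + N\right) 95 = 3325 + 95 N$)
$P = 768502461$ ($P = \left(\left(3325 + 95 \left(-131\right)\right) - 22937\right) \left(-18205 - 5768\right) = \left(\left(3325 - 12445\right) - 22937\right) \left(-23973\right) = \left(-9120 - 22937\right) \left(-23973\right) = \left(-32057\right) \left(-23973\right) = 768502461$)
$\frac{P}{11677} + \frac{2596}{-14951} = \frac{768502461}{11677} + \frac{2596}{-14951} = 768502461 \cdot \frac{1}{11677} + 2596 \left(- \frac{1}{14951}\right) = \frac{768502461}{11677} - \frac{2596}{14951} = \frac{11489849980919}{174582827}$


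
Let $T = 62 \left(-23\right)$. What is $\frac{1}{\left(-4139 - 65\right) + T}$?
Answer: $- \frac{1}{5630} \approx -0.00017762$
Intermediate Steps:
$T = -1426$
$\frac{1}{\left(-4139 - 65\right) + T} = \frac{1}{\left(-4139 - 65\right) - 1426} = \frac{1}{-4204 - 1426} = \frac{1}{-5630} = - \frac{1}{5630}$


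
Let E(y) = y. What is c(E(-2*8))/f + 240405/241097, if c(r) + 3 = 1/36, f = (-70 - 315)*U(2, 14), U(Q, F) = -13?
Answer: 43290375521/43440857460 ≈ 0.99654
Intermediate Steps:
f = 5005 (f = (-70 - 315)*(-13) = -385*(-13) = 5005)
c(r) = -107/36 (c(r) = -3 + 1/36 = -107/36)
c(E(-2*8))/f + 240405/241097 = -107/36/5005 + 240405/241097 = -107/36*1/5005 + 240405*(1/241097) = -107/180180 + 240405/241097 = 43290375521/43440857460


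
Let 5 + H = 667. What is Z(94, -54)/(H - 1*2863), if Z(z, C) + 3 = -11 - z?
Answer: 108/2201 ≈ 0.049069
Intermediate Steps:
H = 662 (H = -5 + 667 = 662)
Z(z, C) = -14 - z (Z(z, C) = -3 + (-11 - z) = -14 - z)
Z(94, -54)/(H - 1*2863) = (-14 - 1*94)/(662 - 1*2863) = (-14 - 94)/(662 - 2863) = -108/(-2201) = -108*(-1/2201) = 108/2201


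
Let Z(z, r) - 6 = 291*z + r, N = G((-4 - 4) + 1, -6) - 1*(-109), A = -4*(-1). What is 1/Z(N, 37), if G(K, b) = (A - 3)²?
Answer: 1/32053 ≈ 3.1198e-5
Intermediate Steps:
A = 4
G(K, b) = 1 (G(K, b) = (4 - 3)² = 1² = 1)
N = 110 (N = 1 - 1*(-109) = 1 + 109 = 110)
Z(z, r) = 6 + r + 291*z (Z(z, r) = 6 + (291*z + r) = 6 + (r + 291*z) = 6 + r + 291*z)
1/Z(N, 37) = 1/(6 + 37 + 291*110) = 1/(6 + 37 + 32010) = 1/32053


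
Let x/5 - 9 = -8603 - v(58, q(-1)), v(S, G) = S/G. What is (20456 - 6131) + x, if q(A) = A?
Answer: -28355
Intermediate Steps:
x = -42680 (x = 45 + 5*(-8603 - 58/(-1)) = 45 + 5*(-8603 - 58*(-1)) = 45 + 5*(-8603 - 1*(-58)) = 45 + 5*(-8603 + 58) = 45 + 5*(-8545) = 45 - 42725 = -42680)
(20456 - 6131) + x = (20456 - 6131) - 42680 = 14325 - 42680 = -28355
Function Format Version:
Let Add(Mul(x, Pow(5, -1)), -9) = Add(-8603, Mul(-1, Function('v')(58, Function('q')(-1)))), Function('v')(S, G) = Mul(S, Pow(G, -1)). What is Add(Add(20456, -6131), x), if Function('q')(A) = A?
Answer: -28355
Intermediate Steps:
x = -42680 (x = Add(45, Mul(5, Add(-8603, Mul(-1, Mul(58, Pow(-1, -1)))))) = Add(45, Mul(5, Add(-8603, Mul(-1, Mul(58, -1))))) = Add(45, Mul(5, Add(-8603, Mul(-1, -58)))) = Add(45, Mul(5, Add(-8603, 58))) = Add(45, Mul(5, -8545)) = Add(45, -42725) = -42680)
Add(Add(20456, -6131), x) = Add(Add(20456, -6131), -42680) = Add(14325, -42680) = -28355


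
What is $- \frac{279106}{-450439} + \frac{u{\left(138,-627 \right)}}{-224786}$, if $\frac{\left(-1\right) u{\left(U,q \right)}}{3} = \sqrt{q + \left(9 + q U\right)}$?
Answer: $\frac{279106}{450439} + \frac{3 i \sqrt{21786}}{112393} \approx 0.61963 + 0.0039398 i$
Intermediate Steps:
$u{\left(U,q \right)} = - 3 \sqrt{9 + q + U q}$ ($u{\left(U,q \right)} = - 3 \sqrt{q + \left(9 + q U\right)} = - 3 \sqrt{q + \left(9 + U q\right)} = - 3 \sqrt{9 + q + U q}$)
$- \frac{279106}{-450439} + \frac{u{\left(138,-627 \right)}}{-224786} = - \frac{279106}{-450439} + \frac{\left(-3\right) \sqrt{9 - 627 + 138 \left(-627\right)}}{-224786} = \left(-279106\right) \left(- \frac{1}{450439}\right) + - 3 \sqrt{9 - 627 - 86526} \left(- \frac{1}{224786}\right) = \frac{279106}{450439} + - 3 \sqrt{-87144} \left(- \frac{1}{224786}\right) = \frac{279106}{450439} + - 3 \cdot 2 i \sqrt{21786} \left(- \frac{1}{224786}\right) = \frac{279106}{450439} + - 6 i \sqrt{21786} \left(- \frac{1}{224786}\right) = \frac{279106}{450439} + \frac{3 i \sqrt{21786}}{112393}$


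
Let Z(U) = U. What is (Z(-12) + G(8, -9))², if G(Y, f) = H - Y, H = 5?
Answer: 225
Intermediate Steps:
G(Y, f) = 5 - Y
(Z(-12) + G(8, -9))² = (-12 + (5 - 1*8))² = (-12 + (5 - 8))² = (-12 - 3)² = (-15)² = 225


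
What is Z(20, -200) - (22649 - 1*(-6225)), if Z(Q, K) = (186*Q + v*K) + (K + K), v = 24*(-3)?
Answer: -11154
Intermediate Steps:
v = -72
Z(Q, K) = -70*K + 186*Q (Z(Q, K) = (186*Q - 72*K) + (K + K) = (-72*K + 186*Q) + 2*K = -70*K + 186*Q)
Z(20, -200) - (22649 - 1*(-6225)) = (-70*(-200) + 186*20) - (22649 - 1*(-6225)) = (14000 + 3720) - (22649 + 6225) = 17720 - 1*28874 = 17720 - 28874 = -11154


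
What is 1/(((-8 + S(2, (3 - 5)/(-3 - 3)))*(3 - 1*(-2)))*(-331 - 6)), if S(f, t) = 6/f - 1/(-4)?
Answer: 4/32015 ≈ 0.00012494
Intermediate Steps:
S(f, t) = 1/4 + 6/f (S(f, t) = 6/f - 1*(-1/4) = 6/f + 1/4 = 1/4 + 6/f)
1/(((-8 + S(2, (3 - 5)/(-3 - 3)))*(3 - 1*(-2)))*(-331 - 6)) = 1/(((-8 + (1/4)*(24 + 2)/2)*(3 - 1*(-2)))*(-331 - 6)) = 1/(((-8 + (1/4)*(1/2)*26)*(3 + 2))*(-337)) = 1/(((-8 + 13/4)*5)*(-337)) = 1/(-19/4*5*(-337)) = 1/(-95/4*(-337)) = 1/(32015/4) = 4/32015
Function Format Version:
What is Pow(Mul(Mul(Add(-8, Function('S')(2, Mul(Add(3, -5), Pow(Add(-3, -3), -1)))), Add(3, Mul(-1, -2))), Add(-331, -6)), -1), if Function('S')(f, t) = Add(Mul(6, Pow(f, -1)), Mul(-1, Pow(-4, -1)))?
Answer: Rational(4, 32015) ≈ 0.00012494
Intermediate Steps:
Function('S')(f, t) = Add(Rational(1, 4), Mul(6, Pow(f, -1))) (Function('S')(f, t) = Add(Mul(6, Pow(f, -1)), Mul(-1, Rational(-1, 4))) = Add(Mul(6, Pow(f, -1)), Rational(1, 4)) = Add(Rational(1, 4), Mul(6, Pow(f, -1))))
Pow(Mul(Mul(Add(-8, Function('S')(2, Mul(Add(3, -5), Pow(Add(-3, -3), -1)))), Add(3, Mul(-1, -2))), Add(-331, -6)), -1) = Pow(Mul(Mul(Add(-8, Mul(Rational(1, 4), Pow(2, -1), Add(24, 2))), Add(3, Mul(-1, -2))), Add(-331, -6)), -1) = Pow(Mul(Mul(Add(-8, Mul(Rational(1, 4), Rational(1, 2), 26)), Add(3, 2)), -337), -1) = Pow(Mul(Mul(Add(-8, Rational(13, 4)), 5), -337), -1) = Pow(Mul(Mul(Rational(-19, 4), 5), -337), -1) = Pow(Mul(Rational(-95, 4), -337), -1) = Pow(Rational(32015, 4), -1) = Rational(4, 32015)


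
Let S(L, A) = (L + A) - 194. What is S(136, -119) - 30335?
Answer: -30512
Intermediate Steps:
S(L, A) = -194 + A + L (S(L, A) = (A + L) - 194 = -194 + A + L)
S(136, -119) - 30335 = (-194 - 119 + 136) - 30335 = -177 - 30335 = -30512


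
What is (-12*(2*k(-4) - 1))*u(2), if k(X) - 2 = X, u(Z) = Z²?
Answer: 240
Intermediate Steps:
k(X) = 2 + X
(-12*(2*k(-4) - 1))*u(2) = -12*(2*(2 - 4) - 1)*2² = -12*(2*(-2) - 1)*4 = -12*(-4 - 1)*4 = -12*(-5)*4 = 60*4 = 240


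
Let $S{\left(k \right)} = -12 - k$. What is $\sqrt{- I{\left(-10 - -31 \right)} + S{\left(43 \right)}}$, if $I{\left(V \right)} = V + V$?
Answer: $i \sqrt{97} \approx 9.8489 i$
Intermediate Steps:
$I{\left(V \right)} = 2 V$
$\sqrt{- I{\left(-10 - -31 \right)} + S{\left(43 \right)}} = \sqrt{- 2 \left(-10 - -31\right) - 55} = \sqrt{- 2 \left(-10 + 31\right) - 55} = \sqrt{- 2 \cdot 21 - 55} = \sqrt{\left(-1\right) 42 - 55} = \sqrt{-42 - 55} = \sqrt{-97} = i \sqrt{97}$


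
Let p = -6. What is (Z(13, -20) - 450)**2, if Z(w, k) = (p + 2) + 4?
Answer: 202500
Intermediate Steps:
Z(w, k) = 0 (Z(w, k) = (-6 + 2) + 4 = -4 + 4 = 0)
(Z(13, -20) - 450)**2 = (0 - 450)**2 = (-450)**2 = 202500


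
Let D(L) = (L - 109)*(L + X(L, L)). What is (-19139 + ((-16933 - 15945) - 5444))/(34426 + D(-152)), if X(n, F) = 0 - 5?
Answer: -57461/75403 ≈ -0.76205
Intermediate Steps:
X(n, F) = -5
D(L) = (-109 + L)*(-5 + L) (D(L) = (L - 109)*(L - 5) = (-109 + L)*(-5 + L))
(-19139 + ((-16933 - 15945) - 5444))/(34426 + D(-152)) = (-19139 + ((-16933 - 15945) - 5444))/(34426 + (545 + (-152)² - 114*(-152))) = (-19139 + (-32878 - 5444))/(34426 + (545 + 23104 + 17328)) = (-19139 - 38322)/(34426 + 40977) = -57461/75403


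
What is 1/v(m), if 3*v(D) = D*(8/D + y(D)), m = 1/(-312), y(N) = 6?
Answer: 156/415 ≈ 0.37590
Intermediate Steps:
m = -1/312 ≈ -0.0032051
v(D) = D*(6 + 8/D)/3 (v(D) = (D*(8/D + 6))/3 = (D*(6 + 8/D))/3 = D*(6 + 8/D)/3)
1/v(m) = 1/(8/3 + 2*(-1/312)) = 1/(8/3 - 1/156) = 1/(415/156) = 156/415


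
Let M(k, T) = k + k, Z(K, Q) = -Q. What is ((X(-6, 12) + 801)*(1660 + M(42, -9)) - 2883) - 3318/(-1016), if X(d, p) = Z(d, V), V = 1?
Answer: 707298695/508 ≈ 1.3923e+6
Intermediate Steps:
X(d, p) = -1 (X(d, p) = -1*1 = -1)
M(k, T) = 2*k
((X(-6, 12) + 801)*(1660 + M(42, -9)) - 2883) - 3318/(-1016) = ((-1 + 801)*(1660 + 2*42) - 2883) - 3318/(-1016) = (800*(1660 + 84) - 2883) - 3318*(-1/1016) = (800*1744 - 2883) + 1659/508 = (1395200 - 2883) + 1659/508 = 1392317 + 1659/508 = 707298695/508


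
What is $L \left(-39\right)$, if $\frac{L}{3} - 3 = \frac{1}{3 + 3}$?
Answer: $- \frac{741}{2} \approx -370.5$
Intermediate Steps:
$L = \frac{19}{2}$ ($L = 9 + \frac{3}{3 + 3} = 9 + \frac{3}{6} = 9 + 3 \cdot \frac{1}{6} = 9 + \frac{1}{2} = \frac{19}{2} \approx 9.5$)
$L \left(-39\right) = \frac{19}{2} \left(-39\right) = - \frac{741}{2}$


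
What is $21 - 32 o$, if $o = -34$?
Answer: $1109$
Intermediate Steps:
$21 - 32 o = 21 - -1088 = 21 + 1088 = 1109$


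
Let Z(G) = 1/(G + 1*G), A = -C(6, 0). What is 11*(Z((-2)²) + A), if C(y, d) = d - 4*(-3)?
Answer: -1045/8 ≈ -130.63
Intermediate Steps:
C(y, d) = 12 + d (C(y, d) = d + 12 = 12 + d)
A = -12 (A = -(12 + 0) = -1*12 = -12)
Z(G) = 1/(2*G) (Z(G) = 1/(G + G) = 1/(2*G))
11*(Z((-2)²) + A) = 11*(1/(2*((-2)²)) - 12) = 11*((½)/4 - 12) = 11*((½)*(¼) - 12) = 11*(⅛ - 12) = 11*(-95/8) = -1045/8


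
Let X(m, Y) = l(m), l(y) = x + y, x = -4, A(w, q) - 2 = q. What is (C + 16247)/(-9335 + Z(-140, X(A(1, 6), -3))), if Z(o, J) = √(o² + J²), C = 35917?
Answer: -69564420/12446087 - 29808*√1226/12446087 ≈ -5.6731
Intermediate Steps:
A(w, q) = 2 + q
l(y) = -4 + y
X(m, Y) = -4 + m
Z(o, J) = √(J² + o²)
(C + 16247)/(-9335 + Z(-140, X(A(1, 6), -3))) = (35917 + 16247)/(-9335 + √((-4 + (2 + 6))² + (-140)²)) = 52164/(-9335 + √((-4 + 8)² + 19600)) = 52164/(-9335 + √(4² + 19600)) = 52164/(-9335 + √(16 + 19600)) = 52164/(-9335 + √19616) = 52164/(-9335 + 4*√1226)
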